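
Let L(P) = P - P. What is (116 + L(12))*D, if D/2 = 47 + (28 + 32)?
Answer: 24824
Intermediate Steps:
L(P) = 0
D = 214 (D = 2*(47 + (28 + 32)) = 2*(47 + 60) = 2*107 = 214)
(116 + L(12))*D = (116 + 0)*214 = 116*214 = 24824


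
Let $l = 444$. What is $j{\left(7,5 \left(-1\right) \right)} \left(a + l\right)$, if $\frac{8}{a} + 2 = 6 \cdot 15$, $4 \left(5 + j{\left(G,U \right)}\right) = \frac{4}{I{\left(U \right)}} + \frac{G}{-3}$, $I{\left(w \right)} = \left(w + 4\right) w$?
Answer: $- \frac{315571}{132} \approx -2390.7$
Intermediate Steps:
$I{\left(w \right)} = w \left(4 + w\right)$ ($I{\left(w \right)} = \left(4 + w\right) w = w \left(4 + w\right)$)
$j{\left(G,U \right)} = -5 - \frac{G}{12} + \frac{1}{U \left(4 + U\right)}$ ($j{\left(G,U \right)} = -5 + \frac{\frac{4}{U \left(4 + U\right)} + \frac{G}{-3}}{4} = -5 + \frac{4 \frac{1}{U \left(4 + U\right)} + G \left(- \frac{1}{3}\right)}{4} = -5 + \frac{\frac{4}{U \left(4 + U\right)} - \frac{G}{3}}{4} = -5 + \frac{- \frac{G}{3} + \frac{4}{U \left(4 + U\right)}}{4} = -5 - \left(\frac{G}{12} - \frac{1}{U \left(4 + U\right)}\right) = -5 - \frac{G}{12} + \frac{1}{U \left(4 + U\right)}$)
$a = \frac{1}{11}$ ($a = \frac{8}{-2 + 6 \cdot 15} = \frac{8}{-2 + 90} = \frac{8}{88} = 8 \cdot \frac{1}{88} = \frac{1}{11} \approx 0.090909$)
$j{\left(7,5 \left(-1\right) \right)} \left(a + l\right) = \frac{12 - 5 \left(-1\right) \left(4 + 5 \left(-1\right)\right) \left(60 + 7\right)}{12 \cdot 5 \left(-1\right) \left(4 + 5 \left(-1\right)\right)} \left(\frac{1}{11} + 444\right) = \frac{12 - \left(-5\right) \left(4 - 5\right) 67}{12 \left(-5\right) \left(4 - 5\right)} \frac{4885}{11} = \frac{1}{12} \left(- \frac{1}{5}\right) \frac{1}{-1} \left(12 - \left(-5\right) \left(-1\right) 67\right) \frac{4885}{11} = \frac{1}{12} \left(- \frac{1}{5}\right) \left(-1\right) \left(12 - 335\right) \frac{4885}{11} = \frac{1}{12} \left(- \frac{1}{5}\right) \left(-1\right) \left(-323\right) \frac{4885}{11} = \left(- \frac{323}{60}\right) \frac{4885}{11} = - \frac{315571}{132}$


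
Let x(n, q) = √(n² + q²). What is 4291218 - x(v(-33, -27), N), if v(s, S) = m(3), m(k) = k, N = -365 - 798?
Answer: 4291218 - √1352578 ≈ 4.2901e+6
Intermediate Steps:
N = -1163
v(s, S) = 3
4291218 - x(v(-33, -27), N) = 4291218 - √(3² + (-1163)²) = 4291218 - √(9 + 1352569) = 4291218 - √1352578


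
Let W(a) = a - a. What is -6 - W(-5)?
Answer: -6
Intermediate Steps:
W(a) = 0
-6 - W(-5) = -6 - 1*0 = -6 + 0 = -6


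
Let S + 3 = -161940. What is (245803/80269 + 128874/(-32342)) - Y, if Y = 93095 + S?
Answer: 89365571957912/1298029999 ≈ 68847.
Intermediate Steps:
S = -161943 (S = -3 - 161940 = -161943)
Y = -68848 (Y = 93095 - 161943 = -68848)
(245803/80269 + 128874/(-32342)) - Y = (245803/80269 + 128874/(-32342)) - 1*(-68848) = (245803*(1/80269) + 128874*(-1/32342)) + 68848 = (245803/80269 - 64437/16171) + 68848 = -1197413240/1298029999 + 68848 = 89365571957912/1298029999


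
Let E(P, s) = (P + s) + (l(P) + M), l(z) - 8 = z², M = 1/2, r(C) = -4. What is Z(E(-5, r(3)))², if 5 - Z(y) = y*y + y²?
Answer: 5716881/4 ≈ 1.4292e+6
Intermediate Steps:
M = ½ ≈ 0.50000
l(z) = 8 + z²
E(P, s) = 17/2 + P + s + P² (E(P, s) = (P + s) + ((8 + P²) + ½) = (P + s) + (17/2 + P²) = 17/2 + P + s + P²)
Z(y) = 5 - 2*y² (Z(y) = 5 - (y*y + y²) = 5 - (y² + y²) = 5 - 2*y²)
Z(E(-5, r(3)))² = (5 - 2*(17/2 - 5 - 4 + (-5)²)²)² = (5 - 2*(17/2 - 5 - 4 + 25)²)² = (5 - 2*(49/2)²)² = (5 - 2*2401/4)² = (5 - 2401/2)² = (-2391/2)² = 5716881/4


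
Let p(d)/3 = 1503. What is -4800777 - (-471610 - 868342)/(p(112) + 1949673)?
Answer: -4690795329731/977091 ≈ -4.8008e+6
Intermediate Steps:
p(d) = 4509 (p(d) = 3*1503 = 4509)
-4800777 - (-471610 - 868342)/(p(112) + 1949673) = -4800777 - (-471610 - 868342)/(4509 + 1949673) = -4800777 - (-1339952)/1954182 = -4800777 - 1*(-669976/977091) = -4800777 + 669976/977091 = -4690795329731/977091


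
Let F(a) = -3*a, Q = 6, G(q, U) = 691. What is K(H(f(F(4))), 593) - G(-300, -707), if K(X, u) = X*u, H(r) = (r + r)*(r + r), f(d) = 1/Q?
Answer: -5626/9 ≈ -625.11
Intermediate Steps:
f(d) = ⅙ (f(d) = 1/6 = ⅙)
H(r) = 4*r² (H(r) = (2*r)*(2*r) = 4*r²)
K(H(f(F(4))), 593) - G(-300, -707) = (4*(⅙)²)*593 - 1*691 = (4*(1/36))*593 - 691 = (⅑)*593 - 691 = 593/9 - 691 = -5626/9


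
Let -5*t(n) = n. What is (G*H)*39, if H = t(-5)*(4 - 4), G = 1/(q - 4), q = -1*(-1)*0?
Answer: 0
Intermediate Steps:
q = 0 (q = 1*0 = 0)
t(n) = -n/5
G = -¼ (G = 1/(0 - 4) = 1/(-4) = -¼ ≈ -0.25000)
H = 0 (H = (-⅕*(-5))*(4 - 4) = 1*0 = 0)
(G*H)*39 = -¼*0*39 = 0*39 = 0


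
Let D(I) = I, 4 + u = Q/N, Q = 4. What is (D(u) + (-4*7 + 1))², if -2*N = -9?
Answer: 73441/81 ≈ 906.68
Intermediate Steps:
N = 9/2 (N = -½*(-9) = 9/2 ≈ 4.5000)
u = -28/9 (u = -4 + 4/(9/2) = -4 + 4*(2/9) = -4 + 8/9 = -28/9 ≈ -3.1111)
(D(u) + (-4*7 + 1))² = (-28/9 + (-4*7 + 1))² = (-28/9 + (-28 + 1))² = (-28/9 - 27)² = (-271/9)² = 73441/81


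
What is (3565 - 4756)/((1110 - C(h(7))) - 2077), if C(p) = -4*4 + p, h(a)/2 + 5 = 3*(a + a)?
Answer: 1191/1025 ≈ 1.1620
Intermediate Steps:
h(a) = -10 + 12*a (h(a) = -10 + 2*(3*(a + a)) = -10 + 2*(3*(2*a)) = -10 + 2*(6*a) = -10 + 12*a)
C(p) = -16 + p
(3565 - 4756)/((1110 - C(h(7))) - 2077) = (3565 - 4756)/((1110 - (-16 + (-10 + 12*7))) - 2077) = -1191/((1110 - (-16 + (-10 + 84))) - 2077) = -1191/((1110 - (-16 + 74)) - 2077) = -1191/((1110 - 1*58) - 2077) = -1191/((1110 - 58) - 2077) = -1191/(1052 - 2077) = -1191/(-1025) = -1191*(-1/1025) = 1191/1025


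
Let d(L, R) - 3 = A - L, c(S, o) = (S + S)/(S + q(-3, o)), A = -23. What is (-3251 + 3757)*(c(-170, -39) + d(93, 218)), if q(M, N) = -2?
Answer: -2415644/43 ≈ -56178.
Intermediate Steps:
c(S, o) = 2*S/(-2 + S) (c(S, o) = (S + S)/(S - 2) = (2*S)/(-2 + S) = 2*S/(-2 + S))
d(L, R) = -20 - L (d(L, R) = 3 + (-23 - L) = -20 - L)
(-3251 + 3757)*(c(-170, -39) + d(93, 218)) = (-3251 + 3757)*(2*(-170)/(-2 - 170) + (-20 - 1*93)) = 506*(2*(-170)/(-172) + (-20 - 93)) = 506*(2*(-170)*(-1/172) - 113) = 506*(85/43 - 113) = 506*(-4774/43) = -2415644/43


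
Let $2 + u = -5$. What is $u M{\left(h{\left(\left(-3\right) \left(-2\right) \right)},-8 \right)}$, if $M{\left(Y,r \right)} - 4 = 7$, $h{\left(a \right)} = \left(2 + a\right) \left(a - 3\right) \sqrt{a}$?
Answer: $-77$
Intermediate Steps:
$u = -7$ ($u = -2 - 5 = -7$)
$h{\left(a \right)} = \sqrt{a} \left(-3 + a\right) \left(2 + a\right)$ ($h{\left(a \right)} = \left(2 + a\right) \left(-3 + a\right) \sqrt{a} = \left(-3 + a\right) \left(2 + a\right) \sqrt{a} = \sqrt{a} \left(-3 + a\right) \left(2 + a\right)$)
$M{\left(Y,r \right)} = 11$ ($M{\left(Y,r \right)} = 4 + 7 = 11$)
$u M{\left(h{\left(\left(-3\right) \left(-2\right) \right)},-8 \right)} = \left(-7\right) 11 = -77$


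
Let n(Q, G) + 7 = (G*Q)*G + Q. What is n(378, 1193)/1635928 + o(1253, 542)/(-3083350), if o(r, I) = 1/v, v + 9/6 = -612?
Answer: 145382569143585979/442082718623400 ≈ 328.86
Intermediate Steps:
v = -1227/2 (v = -3/2 - 612 = -1227/2 ≈ -613.50)
o(r, I) = -2/1227 (o(r, I) = 1/(-1227/2) = -2/1227)
n(Q, G) = -7 + Q + Q*G² (n(Q, G) = -7 + ((G*Q)*G + Q) = -7 + (Q*G² + Q) = -7 + (Q + Q*G²) = -7 + Q + Q*G²)
n(378, 1193)/1635928 + o(1253, 542)/(-3083350) = (-7 + 378 + 378*1193²)/1635928 - 2/1227/(-3083350) = (-7 + 378 + 378*1423249)*(1/1635928) - 2/1227*(-1/3083350) = (-7 + 378 + 537988122)*(1/1635928) + 1/1891635225 = 537988493*(1/1635928) + 1/1891635225 = 76855499/233704 + 1/1891635225 = 145382569143585979/442082718623400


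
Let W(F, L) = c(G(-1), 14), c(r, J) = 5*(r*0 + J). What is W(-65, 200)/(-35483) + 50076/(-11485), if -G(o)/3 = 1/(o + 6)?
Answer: -253950094/58217465 ≈ -4.3621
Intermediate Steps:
G(o) = -3/(6 + o) (G(o) = -3/(o + 6) = -3/(6 + o))
c(r, J) = 5*J (c(r, J) = 5*(0 + J) = 5*J)
W(F, L) = 70 (W(F, L) = 5*14 = 70)
W(-65, 200)/(-35483) + 50076/(-11485) = 70/(-35483) + 50076/(-11485) = 70*(-1/35483) + 50076*(-1/11485) = -10/5069 - 50076/11485 = -253950094/58217465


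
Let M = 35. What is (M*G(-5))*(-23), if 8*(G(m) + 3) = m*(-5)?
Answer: -805/8 ≈ -100.63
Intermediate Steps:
G(m) = -3 - 5*m/8 (G(m) = -3 + (m*(-5))/8 = -3 + (-5*m)/8 = -3 - 5*m/8)
(M*G(-5))*(-23) = (35*(-3 - 5/8*(-5)))*(-23) = (35*(-3 + 25/8))*(-23) = (35*(⅛))*(-23) = (35/8)*(-23) = -805/8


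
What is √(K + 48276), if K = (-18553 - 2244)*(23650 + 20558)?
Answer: 30*I*√1021495 ≈ 30321.0*I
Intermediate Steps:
K = -919393776 (K = -20797*44208 = -919393776)
√(K + 48276) = √(-919393776 + 48276) = √(-919345500) = 30*I*√1021495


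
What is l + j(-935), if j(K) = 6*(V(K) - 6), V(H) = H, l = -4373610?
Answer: -4379256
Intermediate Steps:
j(K) = -36 + 6*K (j(K) = 6*(K - 6) = 6*(-6 + K) = -36 + 6*K)
l + j(-935) = -4373610 + (-36 + 6*(-935)) = -4373610 + (-36 - 5610) = -4373610 - 5646 = -4379256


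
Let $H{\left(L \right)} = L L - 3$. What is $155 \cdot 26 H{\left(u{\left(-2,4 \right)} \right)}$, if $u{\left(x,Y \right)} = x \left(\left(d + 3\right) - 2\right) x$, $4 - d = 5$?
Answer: $-12090$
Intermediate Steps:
$d = -1$ ($d = 4 - 5 = -1$)
$u{\left(x,Y \right)} = 0$ ($u{\left(x,Y \right)} = x \left(\left(-1 + 3\right) - 2\right) x = x \left(2 - 2\right) x = x 0 x = 0 x = 0$)
$H{\left(L \right)} = -3 + L^{2}$ ($H{\left(L \right)} = L^{2} - 3 = -3 + L^{2}$)
$155 \cdot 26 H{\left(u{\left(-2,4 \right)} \right)} = 155 \cdot 26 \left(-3 + 0^{2}\right) = 4030 \left(-3 + 0\right) = 4030 \left(-3\right) = -12090$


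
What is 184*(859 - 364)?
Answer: 91080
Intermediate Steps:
184*(859 - 364) = 184*495 = 91080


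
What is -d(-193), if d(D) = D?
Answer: 193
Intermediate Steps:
-d(-193) = -1*(-193) = 193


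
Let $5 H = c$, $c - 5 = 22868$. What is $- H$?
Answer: $- \frac{22873}{5} \approx -4574.6$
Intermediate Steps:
$c = 22873$ ($c = 5 + 22868 = 22873$)
$H = \frac{22873}{5}$ ($H = \frac{1}{5} \cdot 22873 = \frac{22873}{5} \approx 4574.6$)
$- H = \left(-1\right) \frac{22873}{5} = - \frac{22873}{5}$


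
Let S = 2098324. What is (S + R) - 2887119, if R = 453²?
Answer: -583586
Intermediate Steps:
R = 205209
(S + R) - 2887119 = (2098324 + 205209) - 2887119 = 2303533 - 2887119 = -583586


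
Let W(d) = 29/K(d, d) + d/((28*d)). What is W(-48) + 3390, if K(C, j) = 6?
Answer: 285169/84 ≈ 3394.9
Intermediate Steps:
W(d) = 409/84 (W(d) = 29/6 + d/((28*d)) = 29*(1/6) + d*(1/(28*d)) = 29/6 + 1/28 = 409/84)
W(-48) + 3390 = 409/84 + 3390 = 285169/84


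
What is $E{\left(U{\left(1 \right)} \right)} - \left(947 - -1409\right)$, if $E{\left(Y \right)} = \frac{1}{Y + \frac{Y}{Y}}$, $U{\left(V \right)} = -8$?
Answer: $- \frac{16493}{7} \approx -2356.1$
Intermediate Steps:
$E{\left(Y \right)} = \frac{1}{1 + Y}$ ($E{\left(Y \right)} = \frac{1}{Y + 1} = \frac{1}{1 + Y}$)
$E{\left(U{\left(1 \right)} \right)} - \left(947 - -1409\right) = \frac{1}{1 - 8} - \left(947 - -1409\right) = \frac{1}{-7} - \left(947 + 1409\right) = - \frac{1}{7} - 2356 = - \frac{16493}{7}$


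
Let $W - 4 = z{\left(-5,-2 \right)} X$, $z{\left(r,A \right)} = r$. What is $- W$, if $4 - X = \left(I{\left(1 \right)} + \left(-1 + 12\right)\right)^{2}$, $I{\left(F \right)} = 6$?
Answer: $-1429$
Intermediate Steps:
$X = -285$ ($X = 4 - \left(6 + \left(-1 + 12\right)\right)^{2} = 4 - \left(6 + 11\right)^{2} = 4 - 17^{2} = 4 - 289 = -285$)
$W = 1429$ ($W = 4 - -1425 = 4 + 1425 = 1429$)
$- W = \left(-1\right) 1429 = -1429$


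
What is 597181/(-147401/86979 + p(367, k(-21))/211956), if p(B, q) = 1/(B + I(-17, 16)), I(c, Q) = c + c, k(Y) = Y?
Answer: -1222050310539792084/3467920396523 ≈ -3.5239e+5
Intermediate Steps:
I(c, Q) = 2*c
p(B, q) = 1/(-34 + B) (p(B, q) = 1/(B + 2*(-17)) = 1/(B - 34) = 1/(-34 + B))
597181/(-147401/86979 + p(367, k(-21))/211956) = 597181/(-147401/86979 + 1/((-34 + 367)*211956)) = 597181/(-147401*1/86979 + (1/211956)/333) = 597181/(-147401/86979 + (1/333)*(1/211956)) = 597181/(-147401/86979 + 1/70581348) = 597181/(-3467920396523/2046365022564) = 597181*(-2046365022564/3467920396523) = -1222050310539792084/3467920396523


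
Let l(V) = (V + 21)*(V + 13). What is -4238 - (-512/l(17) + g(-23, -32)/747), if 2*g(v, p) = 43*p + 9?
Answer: -601305731/141930 ≈ -4236.6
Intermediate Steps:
g(v, p) = 9/2 + 43*p/2 (g(v, p) = (43*p + 9)/2 = (9 + 43*p)/2 = 9/2 + 43*p/2)
l(V) = (13 + V)*(21 + V) (l(V) = (21 + V)*(13 + V) = (13 + V)*(21 + V))
-4238 - (-512/l(17) + g(-23, -32)/747) = -4238 - (-512/(273 + 17**2 + 34*17) + (9/2 + (43/2)*(-32))/747) = -4238 - (-512/(273 + 289 + 578) + (9/2 - 688)*(1/747)) = -4238 - (-512/1140 - 1367/2*1/747) = -4238 - (-512*1/1140 - 1367/1494) = -4238 - (-128/285 - 1367/1494) = -4238 - 1*(-193609/141930) = -4238 + 193609/141930 = -601305731/141930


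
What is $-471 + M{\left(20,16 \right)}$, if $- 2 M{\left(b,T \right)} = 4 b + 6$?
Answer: $-514$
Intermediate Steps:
$M{\left(b,T \right)} = -3 - 2 b$ ($M{\left(b,T \right)} = - \frac{4 b + 6}{2} = - \frac{6 + 4 b}{2} = -3 - 2 b$)
$-471 + M{\left(20,16 \right)} = -471 - 43 = -514$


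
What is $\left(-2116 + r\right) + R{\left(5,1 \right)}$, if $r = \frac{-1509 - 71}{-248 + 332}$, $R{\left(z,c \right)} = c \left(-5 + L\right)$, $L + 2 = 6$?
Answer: $- \frac{44852}{21} \approx -2135.8$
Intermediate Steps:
$L = 4$ ($L = -2 + 6 = 4$)
$R{\left(z,c \right)} = - c$ ($R{\left(z,c \right)} = c \left(-5 + 4\right) = c \left(-1\right) = - c$)
$r = - \frac{395}{21}$ ($r = - \frac{1580}{84} = \left(-1580\right) \frac{1}{84} = - \frac{395}{21} \approx -18.81$)
$\left(-2116 + r\right) + R{\left(5,1 \right)} = \left(-2116 - \frac{395}{21}\right) - 1 = - \frac{44831}{21} - 1 = - \frac{44852}{21}$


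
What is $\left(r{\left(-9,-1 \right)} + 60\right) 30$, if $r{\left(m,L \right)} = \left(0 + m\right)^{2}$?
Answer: $4230$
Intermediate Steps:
$r{\left(m,L \right)} = m^{2}$
$\left(r{\left(-9,-1 \right)} + 60\right) 30 = \left(\left(-9\right)^{2} + 60\right) 30 = \left(81 + 60\right) 30 = 141 \cdot 30 = 4230$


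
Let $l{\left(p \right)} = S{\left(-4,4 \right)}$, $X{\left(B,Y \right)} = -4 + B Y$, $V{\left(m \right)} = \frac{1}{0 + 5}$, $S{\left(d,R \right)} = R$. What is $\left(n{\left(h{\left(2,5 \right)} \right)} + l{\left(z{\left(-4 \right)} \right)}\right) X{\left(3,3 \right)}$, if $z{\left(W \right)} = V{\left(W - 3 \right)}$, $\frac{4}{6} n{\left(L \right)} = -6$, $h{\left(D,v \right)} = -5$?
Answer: $-25$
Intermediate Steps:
$n{\left(L \right)} = -9$ ($n{\left(L \right)} = \frac{3}{2} \left(-6\right) = -9$)
$V{\left(m \right)} = \frac{1}{5}$
$z{\left(W \right)} = \frac{1}{5}$
$l{\left(p \right)} = 4$
$\left(n{\left(h{\left(2,5 \right)} \right)} + l{\left(z{\left(-4 \right)} \right)}\right) X{\left(3,3 \right)} = \left(-9 + 4\right) \left(-4 + 3 \cdot 3\right) = - 5 \left(-4 + 9\right) = \left(-5\right) 5 = -25$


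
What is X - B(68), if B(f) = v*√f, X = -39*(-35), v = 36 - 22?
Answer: 1365 - 28*√17 ≈ 1249.6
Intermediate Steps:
v = 14
X = 1365
B(f) = 14*√f
X - B(68) = 1365 - 14*√68 = 1365 - 14*2*√17 = 1365 - 28*√17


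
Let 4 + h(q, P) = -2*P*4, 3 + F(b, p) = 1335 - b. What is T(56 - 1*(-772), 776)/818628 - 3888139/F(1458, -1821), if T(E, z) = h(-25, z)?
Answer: 265244889215/8595594 ≈ 30858.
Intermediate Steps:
F(b, p) = 1332 - b (F(b, p) = -3 + (1335 - b) = 1332 - b)
h(q, P) = -4 - 8*P (h(q, P) = -4 - 2*P*4 = -4 - 8*P)
T(E, z) = -4 - 8*z
T(56 - 1*(-772), 776)/818628 - 3888139/F(1458, -1821) = (-4 - 8*776)/818628 - 3888139/(1332 - 1*1458) = (-4 - 6208)*(1/818628) - 3888139/(1332 - 1458) = -6212*1/818628 - 3888139/(-126) = -1553/204657 - 3888139*(-1/126) = -1553/204657 + 3888139/126 = 265244889215/8595594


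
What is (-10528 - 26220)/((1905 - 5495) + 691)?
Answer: 36748/2899 ≈ 12.676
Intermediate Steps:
(-10528 - 26220)/((1905 - 5495) + 691) = -36748/(-3590 + 691) = -36748/(-2899) = -36748*(-1/2899) = 36748/2899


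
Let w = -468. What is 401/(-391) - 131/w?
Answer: -136447/182988 ≈ -0.74566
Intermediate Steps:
401/(-391) - 131/w = 401/(-391) - 131/(-468) = 401*(-1/391) - 131*(-1/468) = -401/391 + 131/468 = -136447/182988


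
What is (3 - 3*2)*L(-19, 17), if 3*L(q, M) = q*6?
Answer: 114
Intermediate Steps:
L(q, M) = 2*q (L(q, M) = (q*6)/3 = (6*q)/3 = 2*q)
(3 - 3*2)*L(-19, 17) = (3 - 3*2)*(2*(-19)) = (3 - 6)*(-38) = -3*(-38) = 114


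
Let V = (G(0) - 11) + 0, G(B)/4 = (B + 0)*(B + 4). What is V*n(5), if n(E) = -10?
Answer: 110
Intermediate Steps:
G(B) = 4*B*(4 + B) (G(B) = 4*((B + 0)*(B + 4)) = 4*(B*(4 + B)) = 4*B*(4 + B))
V = -11 (V = (4*0*(4 + 0) - 11) + 0 = (4*0*4 - 11) + 0 = (0 - 11) + 0 = -11 + 0 = -11)
V*n(5) = -11*(-10) = 110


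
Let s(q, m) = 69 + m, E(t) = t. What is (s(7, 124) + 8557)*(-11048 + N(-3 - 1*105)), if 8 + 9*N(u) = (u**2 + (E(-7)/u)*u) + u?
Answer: -256348750/3 ≈ -8.5450e+7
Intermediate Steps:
N(u) = -5/3 + u/9 + u**2/9 (N(u) = -8/9 + ((u**2 + (-7/u)*u) + u)/9 = -8/9 + ((u**2 - 7) + u)/9 = -8/9 + ((-7 + u**2) + u)/9 = -8/9 + (-7 + u + u**2)/9 = -8/9 + (-7/9 + u/9 + u**2/9) = -5/3 + u/9 + u**2/9)
(s(7, 124) + 8557)*(-11048 + N(-3 - 1*105)) = ((69 + 124) + 8557)*(-11048 + (-5/3 + (-3 - 1*105)/9 + (-3 - 1*105)**2/9)) = (193 + 8557)*(-11048 + (-5/3 + (-3 - 105)/9 + (-3 - 105)**2/9)) = 8750*(-11048 + (-5/3 + (1/9)*(-108) + (1/9)*(-108)**2)) = 8750*(-11048 + (-5/3 - 12 + (1/9)*11664)) = 8750*(-11048 + (-5/3 - 12 + 1296)) = 8750*(-11048 + 3847/3) = 8750*(-29297/3) = -256348750/3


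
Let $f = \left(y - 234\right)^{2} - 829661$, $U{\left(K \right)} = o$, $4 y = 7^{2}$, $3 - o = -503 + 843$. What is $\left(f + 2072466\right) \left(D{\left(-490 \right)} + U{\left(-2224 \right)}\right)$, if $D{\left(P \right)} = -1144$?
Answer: $- \frac{30614712169}{16} \approx -1.9134 \cdot 10^{9}$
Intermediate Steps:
$o = -337$ ($o = 3 - \left(-503 + 843\right) = 3 - 340 = -337$)
$y = \frac{49}{4}$ ($y = \frac{7^{2}}{4} = \frac{1}{4} \cdot 49 = \frac{49}{4} \approx 12.25$)
$U{\left(K \right)} = -337$
$f = - \frac{12487807}{16}$ ($f = \left(\frac{49}{4} - 234\right)^{2} - 829661 = \left(- \frac{887}{4}\right)^{2} - 829661 = \frac{786769}{16} - 829661 = - \frac{12487807}{16} \approx -7.8049 \cdot 10^{5}$)
$\left(f + 2072466\right) \left(D{\left(-490 \right)} + U{\left(-2224 \right)}\right) = \left(- \frac{12487807}{16} + 2072466\right) \left(-1144 - 337\right) = \frac{20671649}{16} \left(-1481\right) = - \frac{30614712169}{16}$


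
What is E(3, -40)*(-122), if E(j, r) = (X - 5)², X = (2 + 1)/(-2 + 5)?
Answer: -1952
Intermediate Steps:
X = 1 (X = 3/3 = 3*(⅓) = 1)
E(j, r) = 16 (E(j, r) = (1 - 5)² = (-4)² = 16)
E(3, -40)*(-122) = 16*(-122) = -1952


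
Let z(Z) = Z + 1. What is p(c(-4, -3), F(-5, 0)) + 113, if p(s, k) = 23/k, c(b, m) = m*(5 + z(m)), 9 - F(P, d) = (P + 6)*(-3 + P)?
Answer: 1944/17 ≈ 114.35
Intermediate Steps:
z(Z) = 1 + Z
F(P, d) = 9 - (-3 + P)*(6 + P) (F(P, d) = 9 - (P + 6)*(-3 + P) = 9 - (6 + P)*(-3 + P) = 9 - (-3 + P)*(6 + P))
c(b, m) = m*(6 + m) (c(b, m) = m*(5 + (1 + m)) = m*(6 + m))
p(c(-4, -3), F(-5, 0)) + 113 = 23/(27 - 1*(-5)² - 3*(-5)) + 113 = 23/(27 - 1*25 + 15) + 113 = 23/(27 - 25 + 15) + 113 = 23/17 + 113 = 1944/17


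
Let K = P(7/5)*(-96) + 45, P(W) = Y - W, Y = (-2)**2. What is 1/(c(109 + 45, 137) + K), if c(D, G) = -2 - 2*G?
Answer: -5/2403 ≈ -0.0020807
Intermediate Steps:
Y = 4
P(W) = 4 - W
K = -1023/5 (K = (4 - 7/5)*(-96) + 45 = (13/5)*(-96) + 45 = -1248/5 + 45 = -1023/5 ≈ -204.60)
1/(c(109 + 45, 137) + K) = 1/((-2 - 2*137) - 1023/5) = 1/((-2 - 274) - 1023/5) = 1/(-276 - 1023/5) = 1/(-2403/5) = -5/2403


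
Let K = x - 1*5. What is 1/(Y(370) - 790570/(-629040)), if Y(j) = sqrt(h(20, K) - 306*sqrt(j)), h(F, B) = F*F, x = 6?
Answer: 1/(79057/62904 + sqrt(400 - 306*sqrt(370))) ≈ 0.000229 - 0.013497*I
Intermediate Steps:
K = 1 (K = 6 - 1*5 = 6 - 5 = 1)
h(F, B) = F**2
Y(j) = sqrt(400 - 306*sqrt(j)) (Y(j) = sqrt(20**2 - 306*sqrt(j)) = sqrt(400 - 306*sqrt(j)))
1/(Y(370) - 790570/(-629040)) = 1/(sqrt(400 - 306*sqrt(370)) - 790570/(-629040)) = 1/(sqrt(400 - 306*sqrt(370)) - 790570*(-1/629040)) = 1/(sqrt(400 - 306*sqrt(370)) + 79057/62904) = 1/(79057/62904 + sqrt(400 - 306*sqrt(370)))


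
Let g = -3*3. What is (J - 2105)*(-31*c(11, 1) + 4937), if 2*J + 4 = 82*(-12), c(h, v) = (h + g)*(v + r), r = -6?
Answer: -13636953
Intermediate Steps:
g = -9
c(h, v) = (-9 + h)*(-6 + v) (c(h, v) = (h - 9)*(v - 6) = (-9 + h)*(-6 + v))
J = -494 (J = -2 + (82*(-12))/2 = -2 + (½)*(-984) = -2 - 492 = -494)
(J - 2105)*(-31*c(11, 1) + 4937) = (-494 - 2105)*(-31*(54 - 9*1 - 6*11 + 11*1) + 4937) = -2599*(-31*(54 - 9 - 66 + 11) + 4937) = -2599*(-31*(-10) + 4937) = -2599*(310 + 4937) = -2599*5247 = -13636953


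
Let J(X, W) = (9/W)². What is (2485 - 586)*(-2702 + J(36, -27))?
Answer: -5130887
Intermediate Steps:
J(X, W) = 81/W²
(2485 - 586)*(-2702 + J(36, -27)) = (2485 - 586)*(-2702 + 81/(-27)²) = 1899*(-2702 + 81*(1/729)) = 1899*(-2702 + ⅑) = 1899*(-24317/9) = -5130887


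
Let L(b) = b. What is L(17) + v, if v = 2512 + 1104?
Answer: 3633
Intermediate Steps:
v = 3616
L(17) + v = 17 + 3616 = 3633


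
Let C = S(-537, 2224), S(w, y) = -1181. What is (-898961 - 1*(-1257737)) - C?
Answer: 359957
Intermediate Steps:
C = -1181
(-898961 - 1*(-1257737)) - C = (-898961 - 1*(-1257737)) - 1*(-1181) = (-898961 + 1257737) + 1181 = 358776 + 1181 = 359957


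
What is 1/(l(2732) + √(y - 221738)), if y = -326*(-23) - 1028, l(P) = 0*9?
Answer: -I*√53817/107634 ≈ -0.0021553*I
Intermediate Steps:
l(P) = 0
y = 6470 (y = 7498 - 1028 = 6470)
1/(l(2732) + √(y - 221738)) = 1/(0 + √(6470 - 221738)) = 1/(0 + √(-215268)) = 1/(0 + 2*I*√53817) = 1/(2*I*√53817) = -I*√53817/107634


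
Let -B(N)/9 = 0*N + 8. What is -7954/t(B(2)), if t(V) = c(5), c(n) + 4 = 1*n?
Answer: -7954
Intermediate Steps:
c(n) = -4 + n (c(n) = -4 + 1*n = -4 + n)
B(N) = -72 (B(N) = -9*(0*N + 8) = -9*(0 + 8) = -9*8 = -72)
t(V) = 1 (t(V) = -4 + 5 = 1)
-7954/t(B(2)) = -7954/1 = -7954*1 = -7954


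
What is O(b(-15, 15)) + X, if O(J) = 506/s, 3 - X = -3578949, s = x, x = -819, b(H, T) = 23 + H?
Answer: 2931161182/819 ≈ 3.5790e+6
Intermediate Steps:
s = -819
X = 3578952 (X = 3 - 1*(-3578949) = 3 + 3578949 = 3578952)
O(J) = -506/819 (O(J) = 506/(-819) = 506*(-1/819) = -506/819)
O(b(-15, 15)) + X = -506/819 + 3578952 = 2931161182/819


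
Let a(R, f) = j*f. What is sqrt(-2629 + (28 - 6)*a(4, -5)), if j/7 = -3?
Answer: I*sqrt(319) ≈ 17.861*I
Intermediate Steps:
j = -21 (j = 7*(-3) = -21)
a(R, f) = -21*f
sqrt(-2629 + (28 - 6)*a(4, -5)) = sqrt(-2629 + (28 - 6)*(-21*(-5))) = sqrt(-2629 + 22*105) = sqrt(-2629 + 2310) = sqrt(-319) = I*sqrt(319)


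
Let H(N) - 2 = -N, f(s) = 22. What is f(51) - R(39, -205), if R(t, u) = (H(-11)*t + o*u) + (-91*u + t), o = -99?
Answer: -39474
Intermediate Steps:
H(N) = 2 - N
R(t, u) = -190*u + 14*t (R(t, u) = ((2 - 1*(-11))*t - 99*u) + (-91*u + t) = ((2 + 11)*t - 99*u) + (t - 91*u) = (13*t - 99*u) + (t - 91*u) = (-99*u + 13*t) + (t - 91*u) = -190*u + 14*t)
f(51) - R(39, -205) = 22 - (-190*(-205) + 14*39) = 22 - (38950 + 546) = 22 - 1*39496 = 22 - 39496 = -39474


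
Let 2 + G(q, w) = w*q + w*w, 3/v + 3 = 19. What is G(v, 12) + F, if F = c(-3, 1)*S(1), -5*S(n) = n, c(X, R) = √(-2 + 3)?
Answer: 2881/20 ≈ 144.05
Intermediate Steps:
v = 3/16 (v = 3/(-3 + 19) = 3/16 ≈ 0.18750)
c(X, R) = 1 (c(X, R) = √1 = 1)
S(n) = -n/5
G(q, w) = -2 + w² + q*w (G(q, w) = -2 + (w*q + w*w) = -2 + (q*w + w²) = -2 + (w² + q*w) = -2 + w² + q*w)
F = -⅕ (F = 1*(-⅕*1) = 1*(-⅕) = -⅕ ≈ -0.20000)
G(v, 12) + F = (-2 + 12² + (3/16)*12) - ⅕ = (-2 + 144 + 9/4) - ⅕ = 577/4 - ⅕ = 2881/20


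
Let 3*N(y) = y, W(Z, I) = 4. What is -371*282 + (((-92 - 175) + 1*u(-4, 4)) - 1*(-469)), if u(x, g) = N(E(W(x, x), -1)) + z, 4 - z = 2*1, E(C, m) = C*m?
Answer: -313258/3 ≈ -1.0442e+5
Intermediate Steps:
N(y) = y/3
z = 2 (z = 4 - 2 = 2)
u(x, g) = ⅔ (u(x, g) = (4*(-1))/3 + 2 = (⅓)*(-4) + 2 = -4/3 + 2 = ⅔)
-371*282 + (((-92 - 175) + 1*u(-4, 4)) - 1*(-469)) = -371*282 + (((-92 - 175) + 1*(⅔)) - 1*(-469)) = -104622 + ((-267 + ⅔) + 469) = -104622 + (-799/3 + 469) = -104622 + 608/3 = -313258/3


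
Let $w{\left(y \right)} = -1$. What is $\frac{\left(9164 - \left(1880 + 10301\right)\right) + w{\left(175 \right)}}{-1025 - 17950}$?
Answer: $\frac{1006}{6325} \approx 0.15905$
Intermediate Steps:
$\frac{\left(9164 - \left(1880 + 10301\right)\right) + w{\left(175 \right)}}{-1025 - 17950} = \frac{\left(9164 - \left(1880 + 10301\right)\right) - 1}{-1025 - 17950} = \frac{\left(9164 - 12181\right) - 1}{-18975} = \left(\left(9164 - 12181\right) - 1\right) \left(- \frac{1}{18975}\right) = \left(-3017 - 1\right) \left(- \frac{1}{18975}\right) = \left(-3018\right) \left(- \frac{1}{18975}\right) = \frac{1006}{6325}$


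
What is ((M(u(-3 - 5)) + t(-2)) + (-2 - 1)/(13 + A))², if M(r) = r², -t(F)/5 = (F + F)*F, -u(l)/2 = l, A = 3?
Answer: 11923209/256 ≈ 46575.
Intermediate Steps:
u(l) = -2*l
t(F) = -10*F² (t(F) = -5*(F + F)*F = -5*2*F*F = -10*F²)
((M(u(-3 - 5)) + t(-2)) + (-2 - 1)/(13 + A))² = (((-2*(-3 - 5))² - 10*(-2)²) + (-2 - 1)/(13 + 3))² = (((-2*(-8))² - 10*4) - 3/16)² = ((16² - 40) - 3*1/16)² = ((256 - 40) - 3/16)² = (216 - 3/16)² = (3453/16)² = 11923209/256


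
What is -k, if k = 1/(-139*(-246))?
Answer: -1/34194 ≈ -2.9245e-5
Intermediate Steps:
k = 1/34194 ≈ 2.9245e-5
-k = -1*1/34194 = -1/34194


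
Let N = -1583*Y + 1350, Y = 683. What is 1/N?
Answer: -1/1079839 ≈ -9.2606e-7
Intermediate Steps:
N = -1079839 (N = -1583*683 + 1350 = -1081189 + 1350 = -1079839)
1/N = 1/(-1079839) = -1/1079839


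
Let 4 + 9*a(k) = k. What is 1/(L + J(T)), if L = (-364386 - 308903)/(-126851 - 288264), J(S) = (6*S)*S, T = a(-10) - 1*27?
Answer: 11208105/54854040073 ≈ 0.00020433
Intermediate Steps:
a(k) = -4/9 + k/9
T = -257/9 (T = (-4/9 + (⅑)*(-10)) - 1*27 = (-4/9 - 10/9) - 27 = -14/9 - 27 = -257/9 ≈ -28.556)
J(S) = 6*S²
L = 673289/415115 (L = -673289/(-415115) = -673289*(-1/415115) = 673289/415115 ≈ 1.6219)
1/(L + J(T)) = 1/(673289/415115 + 6*(-257/9)²) = 1/(673289/415115 + 6*(66049/81)) = 1/(673289/415115 + 132098/27) = 1/(54854040073/11208105) = 11208105/54854040073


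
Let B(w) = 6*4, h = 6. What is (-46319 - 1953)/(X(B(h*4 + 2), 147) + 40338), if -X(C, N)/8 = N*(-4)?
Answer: -24136/22521 ≈ -1.0717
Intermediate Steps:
B(w) = 24
X(C, N) = 32*N (X(C, N) = -8*N*(-4) = -(-32)*N = 32*N)
(-46319 - 1953)/(X(B(h*4 + 2), 147) + 40338) = (-46319 - 1953)/(32*147 + 40338) = -48272/(4704 + 40338) = -48272/45042 = -48272*1/45042 = -24136/22521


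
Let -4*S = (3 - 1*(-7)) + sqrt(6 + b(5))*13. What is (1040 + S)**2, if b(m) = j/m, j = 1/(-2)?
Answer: 172234971/160 - 5395*sqrt(590)/8 ≈ 1.0601e+6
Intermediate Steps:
j = -1/2 (j = 1*(-1/2) = -1/2 ≈ -0.50000)
b(m) = -1/(2*m)
S = -5/2 - 13*sqrt(590)/40 (S = -((3 - 1*(-7)) + sqrt(6 - 1/2/5)*13)/4 = -((3 + 7) + sqrt(6 - 1/2*1/5)*13)/4 = -(10 + sqrt(6 - 1/10)*13)/4 = -(10 + sqrt(59/10)*13)/4 = -(10 + (sqrt(590)/10)*13)/4 = -(10 + 13*sqrt(590)/10)/4 = -5/2 - 13*sqrt(590)/40 ≈ -10.394)
(1040 + S)**2 = (1040 + (-5/2 - 13*sqrt(590)/40))**2 = (2075/2 - 13*sqrt(590)/40)**2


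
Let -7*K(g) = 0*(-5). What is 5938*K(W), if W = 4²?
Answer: 0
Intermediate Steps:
W = 16
K(g) = 0 (K(g) = -0*(-5) = -⅐*0 = 0)
5938*K(W) = 5938*0 = 0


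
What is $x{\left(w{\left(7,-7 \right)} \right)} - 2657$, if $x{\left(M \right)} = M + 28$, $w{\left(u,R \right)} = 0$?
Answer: $-2629$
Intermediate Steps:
$x{\left(M \right)} = 28 + M$
$x{\left(w{\left(7,-7 \right)} \right)} - 2657 = \left(28 + 0\right) - 2657 = 28 - 2657 = -2629$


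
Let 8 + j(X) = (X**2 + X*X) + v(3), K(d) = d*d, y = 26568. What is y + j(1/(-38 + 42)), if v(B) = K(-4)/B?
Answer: 637571/24 ≈ 26565.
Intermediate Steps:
K(d) = d**2
v(B) = 16/B (v(B) = (-4)**2/B = 16/B)
j(X) = -8/3 + 2*X**2 (j(X) = -8 + ((X**2 + X*X) + 16/3) = -8 + ((X**2 + X**2) + 16*(1/3)) = -8 + (2*X**2 + 16/3) = -8 + (16/3 + 2*X**2) = -8/3 + 2*X**2)
y + j(1/(-38 + 42)) = 26568 + (-8/3 + 2*(1/(-38 + 42))**2) = 26568 + (-8/3 + 2*(1/4)**2) = 26568 + (-8/3 + 2*(1/16)) = 26568 + (-8/3 + 1/8) = 26568 - 61/24 = 637571/24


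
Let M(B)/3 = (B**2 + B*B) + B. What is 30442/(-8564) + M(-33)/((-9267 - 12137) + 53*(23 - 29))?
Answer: -89546308/23253401 ≈ -3.8509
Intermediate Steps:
M(B) = 3*B + 6*B**2 (M(B) = 3*((B**2 + B*B) + B) = 3*((B**2 + B**2) + B) = 3*(2*B**2 + B) = 3*(B + 2*B**2) = 3*B + 6*B**2)
30442/(-8564) + M(-33)/((-9267 - 12137) + 53*(23 - 29)) = 30442/(-8564) + (3*(-33)*(1 + 2*(-33)))/((-9267 - 12137) + 53*(23 - 29)) = 30442*(-1/8564) + (3*(-33)*(1 - 66))/(-21404 + 53*(-6)) = -15221/4282 + (3*(-33)*(-65))/(-21404 - 318) = -15221/4282 + 6435/(-21722) = -15221/4282 + 6435*(-1/21722) = -15221/4282 - 6435/21722 = -89546308/23253401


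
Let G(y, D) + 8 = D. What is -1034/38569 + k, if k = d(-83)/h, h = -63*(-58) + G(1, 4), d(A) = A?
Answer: -6975327/140776850 ≈ -0.049549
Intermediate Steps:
G(y, D) = -8 + D
h = 3650 (h = -63*(-58) + (-8 + 4) = 3654 - 4 = 3650)
k = -83/3650 ≈ -0.022740
-1034/38569 + k = -1034/38569 - 83/3650 = -6975327/140776850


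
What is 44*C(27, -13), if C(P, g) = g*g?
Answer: 7436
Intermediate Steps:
C(P, g) = g²
44*C(27, -13) = 44*(-13)² = 44*169 = 7436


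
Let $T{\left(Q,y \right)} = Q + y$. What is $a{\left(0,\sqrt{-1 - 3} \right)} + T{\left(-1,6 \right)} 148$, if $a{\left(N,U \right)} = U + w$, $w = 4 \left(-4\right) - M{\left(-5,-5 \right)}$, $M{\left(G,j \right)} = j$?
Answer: $729 + 2 i \approx 729.0 + 2.0 i$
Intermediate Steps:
$w = -11$ ($w = 4 \left(-4\right) - -5 = -16 + 5 = -11$)
$a{\left(N,U \right)} = -11 + U$ ($a{\left(N,U \right)} = U - 11 = -11 + U$)
$a{\left(0,\sqrt{-1 - 3} \right)} + T{\left(-1,6 \right)} 148 = \left(-11 + \sqrt{-1 - 3}\right) + \left(-1 + 6\right) 148 = \left(-11 + \sqrt{-4}\right) + 5 \cdot 148 = \left(-11 + 2 i\right) + 740 = 729 + 2 i$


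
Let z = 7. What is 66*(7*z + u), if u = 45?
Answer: 6204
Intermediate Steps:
66*(7*z + u) = 66*(7*7 + 45) = 66*(49 + 45) = 66*94 = 6204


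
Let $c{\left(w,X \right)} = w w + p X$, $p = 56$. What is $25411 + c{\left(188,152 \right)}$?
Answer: $69267$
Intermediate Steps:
$c{\left(w,X \right)} = w^{2} + 56 X$ ($c{\left(w,X \right)} = w w + 56 X = w^{2} + 56 X$)
$25411 + c{\left(188,152 \right)} = 25411 + \left(188^{2} + 56 \cdot 152\right) = 25411 + \left(35344 + 8512\right) = 25411 + 43856 = 69267$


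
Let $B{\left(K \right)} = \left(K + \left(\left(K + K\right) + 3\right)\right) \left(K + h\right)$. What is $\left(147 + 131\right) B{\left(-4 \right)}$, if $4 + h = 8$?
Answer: $0$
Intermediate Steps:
$h = 4$ ($h = -4 + 8 = 4$)
$B{\left(K \right)} = \left(3 + 3 K\right) \left(4 + K\right)$ ($B{\left(K \right)} = \left(K + \left(\left(K + K\right) + 3\right)\right) \left(K + 4\right) = \left(K + \left(2 K + 3\right)\right) \left(4 + K\right) = \left(K + \left(3 + 2 K\right)\right) \left(4 + K\right) = \left(3 + 3 K\right) \left(4 + K\right)$)
$\left(147 + 131\right) B{\left(-4 \right)} = \left(147 + 131\right) \left(12 + 3 \left(-4\right)^{2} + 15 \left(-4\right)\right) = 278 \left(12 + 3 \cdot 16 - 60\right) = 278 \left(12 + 48 - 60\right) = 278 \cdot 0 = 0$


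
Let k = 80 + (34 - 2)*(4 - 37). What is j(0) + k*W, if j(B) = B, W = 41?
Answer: -40016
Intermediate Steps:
k = -976 (k = 80 + 32*(-33) = 80 - 1056 = -976)
j(0) + k*W = 0 - 976*41 = 0 - 40016 = -40016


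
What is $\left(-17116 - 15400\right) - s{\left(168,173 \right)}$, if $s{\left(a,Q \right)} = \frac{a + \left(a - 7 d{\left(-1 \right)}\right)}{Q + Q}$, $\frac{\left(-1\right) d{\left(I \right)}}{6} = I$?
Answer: $- \frac{5625415}{173} \approx -32517.0$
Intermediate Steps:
$d{\left(I \right)} = - 6 I$
$s{\left(a,Q \right)} = \frac{-42 + 2 a}{2 Q}$ ($s{\left(a,Q \right)} = \frac{a + \left(a - 7 \left(\left(-6\right) \left(-1\right)\right)\right)}{Q + Q} = \frac{a + \left(a - 42\right)}{2 Q} = \left(a + \left(a - 42\right)\right) \frac{1}{2 Q} = \left(a + \left(-42 + a\right)\right) \frac{1}{2 Q} = \left(-42 + 2 a\right) \frac{1}{2 Q} = \frac{-42 + 2 a}{2 Q}$)
$\left(-17116 - 15400\right) - s{\left(168,173 \right)} = \left(-17116 - 15400\right) - \frac{-21 + 168}{173} = \left(-17116 - 15400\right) - \frac{1}{173} \cdot 147 = -32516 - \frac{147}{173} = - \frac{5625415}{173}$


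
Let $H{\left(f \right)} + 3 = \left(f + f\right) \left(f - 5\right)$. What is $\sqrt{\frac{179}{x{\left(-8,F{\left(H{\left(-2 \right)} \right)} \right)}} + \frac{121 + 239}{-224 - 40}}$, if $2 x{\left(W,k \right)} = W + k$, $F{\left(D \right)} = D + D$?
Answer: $\frac{\sqrt{382074}}{231} \approx 2.6758$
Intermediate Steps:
$H{\left(f \right)} = -3 + 2 f \left(-5 + f\right)$ ($H{\left(f \right)} = -3 + \left(f + f\right) \left(f - 5\right) = -3 + 2 f \left(-5 + f\right)$)
$F{\left(D \right)} = 2 D$
$x{\left(W,k \right)} = \frac{W}{2} + \frac{k}{2}$ ($x{\left(W,k \right)} = \frac{W + k}{2} = \frac{W}{2} + \frac{k}{2}$)
$\sqrt{\frac{179}{x{\left(-8,F{\left(H{\left(-2 \right)} \right)} \right)}} + \frac{121 + 239}{-224 - 40}} = \sqrt{\frac{179}{\frac{1}{2} \left(-8\right) + \frac{2 \left(-3 - -20 + 2 \left(-2\right)^{2}\right)}{2}} + \frac{121 + 239}{-224 - 40}} = \sqrt{\frac{179}{-4 + \frac{2 \left(-3 + 20 + 2 \cdot 4\right)}{2}} + \frac{360}{-264}} = \sqrt{\frac{179}{-4 + \frac{2 \left(-3 + 20 + 8\right)}{2}} + 360 \left(- \frac{1}{264}\right)} = \sqrt{\frac{179}{-4 + \frac{2 \cdot 25}{2}} - \frac{15}{11}} = \sqrt{\frac{179}{-4 + \frac{1}{2} \cdot 50} - \frac{15}{11}} = \sqrt{\frac{179}{-4 + 25} - \frac{15}{11}} = \sqrt{\frac{179}{21} - \frac{15}{11}} = \sqrt{\frac{1654}{231}} = \frac{\sqrt{382074}}{231}$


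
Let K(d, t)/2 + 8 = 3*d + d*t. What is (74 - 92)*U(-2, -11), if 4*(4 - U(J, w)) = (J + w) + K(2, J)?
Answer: -369/2 ≈ -184.50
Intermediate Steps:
K(d, t) = -16 + 6*d + 2*d*t (K(d, t) = -16 + 2*(3*d + d*t) = -16 + (6*d + 2*d*t) = -16 + 6*d + 2*d*t)
U(J, w) = 5 - 5*J/4 - w/4 (U(J, w) = 4 - ((J + w) + (-16 + 6*2 + 2*2*J))/4 = 4 - ((J + w) + (-16 + 12 + 4*J))/4 = 4 - ((J + w) + (-4 + 4*J))/4 = 4 - (-4 + w + 5*J)/4 = 4 + (1 - 5*J/4 - w/4) = 5 - 5*J/4 - w/4)
(74 - 92)*U(-2, -11) = (74 - 92)*(5 - 5/4*(-2) - ¼*(-11)) = -18*(5 + 5/2 + 11/4) = -18*41/4 = -369/2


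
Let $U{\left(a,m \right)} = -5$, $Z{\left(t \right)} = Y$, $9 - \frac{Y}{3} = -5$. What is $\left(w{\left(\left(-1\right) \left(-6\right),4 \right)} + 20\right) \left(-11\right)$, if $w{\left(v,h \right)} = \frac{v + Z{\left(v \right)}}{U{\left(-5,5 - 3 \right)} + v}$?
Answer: $-748$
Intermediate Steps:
$Y = 42$ ($Y = 27 - -15 = 27 + 15 = 42$)
$Z{\left(t \right)} = 42$
$w{\left(v,h \right)} = \frac{42 + v}{-5 + v}$ ($w{\left(v,h \right)} = \frac{v + 42}{-5 + v} = \frac{42 + v}{-5 + v}$)
$\left(w{\left(\left(-1\right) \left(-6\right),4 \right)} + 20\right) \left(-11\right) = \left(\frac{42 - -6}{-5 - -6} + 20\right) \left(-11\right) = \left(\frac{42 + 6}{-5 + 6} + 20\right) \left(-11\right) = \left(1^{-1} \cdot 48 + 20\right) \left(-11\right) = \left(1 \cdot 48 + 20\right) \left(-11\right) = \left(48 + 20\right) \left(-11\right) = 68 \left(-11\right) = -748$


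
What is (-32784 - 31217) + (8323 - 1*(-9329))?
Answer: -46349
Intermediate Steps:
(-32784 - 31217) + (8323 - 1*(-9329)) = -64001 + (8323 + 9329) = -64001 + 17652 = -46349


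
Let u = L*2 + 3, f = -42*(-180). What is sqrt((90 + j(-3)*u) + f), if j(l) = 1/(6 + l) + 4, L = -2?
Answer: sqrt(68811)/3 ≈ 87.439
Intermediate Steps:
f = 7560
j(l) = 4 + 1/(6 + l)
u = -1 (u = -2*2 + 3 = -4 + 3 = -1)
sqrt((90 + j(-3)*u) + f) = sqrt((90 + ((25 + 4*(-3))/(6 - 3))*(-1)) + 7560) = sqrt((90 + ((25 - 12)/3)*(-1)) + 7560) = sqrt((90 + ((1/3)*13)*(-1)) + 7560) = sqrt((90 + (13/3)*(-1)) + 7560) = sqrt((90 - 13/3) + 7560) = sqrt(257/3 + 7560) = sqrt(22937/3) = sqrt(68811)/3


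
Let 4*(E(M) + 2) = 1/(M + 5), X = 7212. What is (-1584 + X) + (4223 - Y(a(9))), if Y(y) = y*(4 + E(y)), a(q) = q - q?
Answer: 9851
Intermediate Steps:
a(q) = 0
E(M) = -2 + 1/(4*(5 + M)) (E(M) = -2 + 1/(4*(M + 5)) = -2 + 1/(4*(5 + M)))
Y(y) = y*(4 + (-39 - 8*y)/(4*(5 + y)))
(-1584 + X) + (4223 - Y(a(9))) = (-1584 + 7212) + (4223 - 0*(41 + 8*0)/(4*(5 + 0))) = 5628 + (4223 - 0*(41 + 0)/(4*5)) = 5628 + (4223 - 0*41/(4*5)) = 5628 + (4223 - 1*0) = 5628 + (4223 + 0) = 5628 + 4223 = 9851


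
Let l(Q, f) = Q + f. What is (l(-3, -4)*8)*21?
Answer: -1176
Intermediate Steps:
(l(-3, -4)*8)*21 = ((-3 - 4)*8)*21 = -7*8*21 = -56*21 = -1176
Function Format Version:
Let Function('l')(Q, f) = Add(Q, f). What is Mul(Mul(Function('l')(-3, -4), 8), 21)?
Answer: -1176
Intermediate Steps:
Mul(Mul(Function('l')(-3, -4), 8), 21) = Mul(Mul(Add(-3, -4), 8), 21) = Mul(Mul(-7, 8), 21) = Mul(-56, 21) = -1176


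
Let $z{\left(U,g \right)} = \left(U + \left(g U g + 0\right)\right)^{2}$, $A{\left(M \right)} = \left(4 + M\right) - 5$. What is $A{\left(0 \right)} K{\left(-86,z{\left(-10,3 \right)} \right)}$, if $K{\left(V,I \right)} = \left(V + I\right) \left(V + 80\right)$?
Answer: $59484$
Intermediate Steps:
$A{\left(M \right)} = -1 + M$
$z{\left(U,g \right)} = \left(U + U g^{2}\right)^{2}$ ($z{\left(U,g \right)} = \left(U + \left(U g g + 0\right)\right)^{2} = \left(U + \left(U g^{2} + 0\right)\right)^{2} = \left(U + U g^{2}\right)^{2}$)
$K{\left(V,I \right)} = \left(80 + V\right) \left(I + V\right)$ ($K{\left(V,I \right)} = \left(I + V\right) \left(80 + V\right) = \left(80 + V\right) \left(I + V\right)$)
$A{\left(0 \right)} K{\left(-86,z{\left(-10,3 \right)} \right)} = \left(-1 + 0\right) \left(\left(-86\right)^{2} + 80 \left(-10\right)^{2} \left(1 + 3^{2}\right)^{2} + 80 \left(-86\right) + \left(-10\right)^{2} \left(1 + 3^{2}\right)^{2} \left(-86\right)\right) = - (7396 + 80 \cdot 100 \left(1 + 9\right)^{2} - 6880 + 100 \left(1 + 9\right)^{2} \left(-86\right)) = - (7396 + 80 \cdot 100 \cdot 10^{2} - 6880 + 100 \cdot 10^{2} \left(-86\right)) = - (7396 + 80 \cdot 100 \cdot 100 - 6880 + 100 \cdot 100 \left(-86\right)) = - (7396 + 80 \cdot 10000 - 6880 + 10000 \left(-86\right)) = - (7396 + 800000 - 6880 - 860000) = \left(-1\right) \left(-59484\right) = 59484$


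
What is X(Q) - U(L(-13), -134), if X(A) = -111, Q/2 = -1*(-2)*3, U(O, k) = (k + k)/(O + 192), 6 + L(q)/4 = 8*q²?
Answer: -154667/1394 ≈ -110.95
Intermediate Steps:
L(q) = -24 + 32*q² (L(q) = -24 + 4*(8*q²) = -24 + 32*q²)
U(O, k) = 2*k/(192 + O) (U(O, k) = (2*k)/(192 + O) = 2*k/(192 + O))
Q = 12 (Q = 2*(-1*(-2)*3) = 2*(2*3) = 2*6 = 12)
X(Q) - U(L(-13), -134) = -111 - 2*(-134)/(192 + (-24 + 32*(-13)²)) = -111 - 2*(-134)/(192 + (-24 + 32*169)) = -111 - 2*(-134)/(192 + (-24 + 5408)) = -111 - 2*(-134)/(192 + 5384) = -111 - 2*(-134)/5576 = -111 - 1*(-67/1394) = -111 + 67/1394 = -154667/1394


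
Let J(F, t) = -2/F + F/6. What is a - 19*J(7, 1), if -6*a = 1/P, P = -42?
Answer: -4217/252 ≈ -16.734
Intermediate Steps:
a = 1/252 (a = -⅙/(-42) = -⅙*(-1/42) = 1/252 ≈ 0.0039683)
J(F, t) = -2/F + F/6 (J(F, t) = -2/F + F*(⅙) = -2/F + F/6)
a - 19*J(7, 1) = 1/252 - 19*(-2/7 + (⅙)*7) = 1/252 - 19*(-2*⅐ + 7/6) = 1/252 - 19*(-2/7 + 7/6) = 1/252 - 19*37/42 = 1/252 - 703/42 = -4217/252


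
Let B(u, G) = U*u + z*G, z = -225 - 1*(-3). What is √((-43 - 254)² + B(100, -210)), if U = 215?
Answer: √156329 ≈ 395.38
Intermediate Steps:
z = -222 (z = -225 + 3 = -222)
B(u, G) = -222*G + 215*u (B(u, G) = 215*u - 222*G = -222*G + 215*u)
√((-43 - 254)² + B(100, -210)) = √((-43 - 254)² + (-222*(-210) + 215*100)) = √((-297)² + (46620 + 21500)) = √(88209 + 68120) = √156329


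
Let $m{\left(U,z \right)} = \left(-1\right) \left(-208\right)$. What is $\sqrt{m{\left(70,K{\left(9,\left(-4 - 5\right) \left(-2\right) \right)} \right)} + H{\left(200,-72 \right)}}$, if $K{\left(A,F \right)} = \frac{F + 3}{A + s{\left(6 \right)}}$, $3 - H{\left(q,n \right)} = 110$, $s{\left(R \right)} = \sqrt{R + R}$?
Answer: $\sqrt{101} \approx 10.05$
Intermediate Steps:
$s{\left(R \right)} = \sqrt{2} \sqrt{R}$ ($s{\left(R \right)} = \sqrt{2 R} = \sqrt{2} \sqrt{R}$)
$H{\left(q,n \right)} = -107$ ($H{\left(q,n \right)} = 3 - 110 = -107$)
$K{\left(A,F \right)} = \frac{3 + F}{A + 2 \sqrt{3}}$ ($K{\left(A,F \right)} = \frac{F + 3}{A + \sqrt{2} \sqrt{6}} = \frac{3 + F}{A + 2 \sqrt{3}}$)
$m{\left(U,z \right)} = 208$
$\sqrt{m{\left(70,K{\left(9,\left(-4 - 5\right) \left(-2\right) \right)} \right)} + H{\left(200,-72 \right)}} = \sqrt{208 - 107} = \sqrt{101}$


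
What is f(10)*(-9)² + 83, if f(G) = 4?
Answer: 407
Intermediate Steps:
f(10)*(-9)² + 83 = 4*(-9)² + 83 = 4*81 + 83 = 324 + 83 = 407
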